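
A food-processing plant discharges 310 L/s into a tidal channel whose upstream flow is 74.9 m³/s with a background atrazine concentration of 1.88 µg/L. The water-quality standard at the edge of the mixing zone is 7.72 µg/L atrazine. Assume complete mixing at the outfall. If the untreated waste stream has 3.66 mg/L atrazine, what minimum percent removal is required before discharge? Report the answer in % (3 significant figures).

61.2 %

310 L/s = 0.31 m³/s.
1.88 µg/L = 0.00188 mg/L.
7.72 µg/L = 0.00772 mg/L.
Mass balance: 0.00772·75.21 = 0.31·Cₑ + 74.9·0.00188.
Cₑ = (0.5806 − 0.1408) / 0.31 = 1.419 mg/L.
Required removal = 1 − 1.419/3.66 = 61.24 %.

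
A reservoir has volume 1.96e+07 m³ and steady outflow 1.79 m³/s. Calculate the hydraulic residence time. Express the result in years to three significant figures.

Q = 1.79 m³/s × 3.156e+07 s/yr = 5.649e+07 m³/yr.
Hydraulic residence time τ = V/Q = 1.96e+07/5.649e+07 = 0.347 yr.

0.347 yr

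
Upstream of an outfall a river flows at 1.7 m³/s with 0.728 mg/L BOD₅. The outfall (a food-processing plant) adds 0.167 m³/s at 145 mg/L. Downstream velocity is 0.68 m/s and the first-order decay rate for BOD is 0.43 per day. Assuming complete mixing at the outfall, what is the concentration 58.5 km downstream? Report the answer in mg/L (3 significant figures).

After complete mixing, C₀ = (0.167·145 + 1.7·0.728) / 1.867 = 13.63 mg/L.
Travel time t = 5.85e+04 m / 0.68 m/s = 8.603e+04 s = 0.9957 d.
C = 13.63·exp(−0.43·0.9957) = 13.63·0.6517 = 8.885 mg/L.

8.88 mg/L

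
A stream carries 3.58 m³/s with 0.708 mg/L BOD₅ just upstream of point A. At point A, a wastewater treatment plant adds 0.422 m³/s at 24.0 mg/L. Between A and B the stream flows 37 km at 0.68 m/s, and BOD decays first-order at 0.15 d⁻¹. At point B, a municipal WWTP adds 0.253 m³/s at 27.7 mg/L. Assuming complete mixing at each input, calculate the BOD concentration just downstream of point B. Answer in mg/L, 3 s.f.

4.35 mg/L

After input A: C = (3.58·0.708 + 0.422·24) / 4.002 = 3.164 mg/L.
Over the 37 km reach to input B (t = 5.441e+04 s = 0.6298 d), decay gives C = 3.164·exp(−0.15·0.6298) = 2.879 mg/L.
After input B: C = (4.002·2.879 + 0.253·27.7) / 4.255 = 4.355 mg/L.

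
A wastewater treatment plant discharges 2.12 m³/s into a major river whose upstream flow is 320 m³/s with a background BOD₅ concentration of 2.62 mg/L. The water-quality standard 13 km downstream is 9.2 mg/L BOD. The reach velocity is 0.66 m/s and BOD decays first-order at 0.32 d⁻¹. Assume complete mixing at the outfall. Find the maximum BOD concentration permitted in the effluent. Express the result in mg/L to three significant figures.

Travel time to the compliance point: t = 1.3e+04/0.66 = 1.97e+04 s = 0.228 d; decay factor exp(−0.32·0.228) = 0.9296.
So the concentration just after mixing may be at most 9.2/0.9296 = 9.896 mg/L.
Mass balance: 9.896·322.1 = 2.12·Cₑ + 320·2.62.
Cₑ = (3188 − 838.4) / 2.12 = 1108 mg/L.

1110 mg/L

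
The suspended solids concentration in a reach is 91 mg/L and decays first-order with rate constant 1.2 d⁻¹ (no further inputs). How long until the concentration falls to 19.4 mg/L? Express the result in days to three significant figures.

1.29 d

t = ln(C₀/C)/k = ln(91/19.4)/1.2 = 1.546/1.2 = 1.288 d.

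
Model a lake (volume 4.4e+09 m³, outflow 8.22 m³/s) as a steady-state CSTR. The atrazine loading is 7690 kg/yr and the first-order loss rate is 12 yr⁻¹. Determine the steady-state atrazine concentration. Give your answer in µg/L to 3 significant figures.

0.145 µg/L

Outflow Q = 8.22 m³/s × 3.156e+07 s/yr = 2.594e+08 m³/yr.
Steady-state CSTR mass balance: W = Q·C + k·V·C, so C = W/(Q + kV).
Q + kV = 2.594e+08 + 12·4.4e+09 = 5.306e+10 m³/yr.
C = 7690/5.306e+10 = 1.449e-07 kg/m³ = 0.0001449 mg/L = 0.1449 µg/L.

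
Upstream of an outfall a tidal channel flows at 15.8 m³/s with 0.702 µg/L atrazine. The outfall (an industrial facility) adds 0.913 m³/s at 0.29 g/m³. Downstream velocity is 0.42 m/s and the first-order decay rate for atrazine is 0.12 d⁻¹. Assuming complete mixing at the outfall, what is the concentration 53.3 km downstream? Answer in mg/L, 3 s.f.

0.702 µg/L = 0.000702 mg/L.
After complete mixing, C₀ = (0.913·0.29 + 15.8·0.000702) / 16.71 = 0.01651 mg/L.
Travel time t = 5.33e+04 m / 0.42 m/s = 1.269e+05 s = 1.469 d.
C = 0.01651·exp(−0.12·1.469) = 0.01651·0.8384 = 0.01384 mg/L.

0.0138 mg/L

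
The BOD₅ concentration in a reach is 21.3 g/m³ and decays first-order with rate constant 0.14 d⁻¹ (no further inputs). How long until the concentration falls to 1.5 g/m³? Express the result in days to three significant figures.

t = ln(C₀/C)/k = ln(21.3/1.5)/0.14 = 2.653/0.14 = 18.95 d.

19.0 d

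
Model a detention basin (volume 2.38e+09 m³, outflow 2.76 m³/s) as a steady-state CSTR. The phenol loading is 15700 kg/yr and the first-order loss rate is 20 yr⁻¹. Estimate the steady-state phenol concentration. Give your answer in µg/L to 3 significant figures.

0.329 µg/L

Outflow Q = 2.76 m³/s × 3.156e+07 s/yr = 8.71e+07 m³/yr.
Steady-state CSTR mass balance: W = Q·C + k·V·C, so C = W/(Q + kV).
Q + kV = 8.71e+07 + 20·2.38e+09 = 4.769e+10 m³/yr.
C = 15700/4.769e+10 = 3.292e-07 kg/m³ = 0.0003292 mg/L = 0.3292 µg/L.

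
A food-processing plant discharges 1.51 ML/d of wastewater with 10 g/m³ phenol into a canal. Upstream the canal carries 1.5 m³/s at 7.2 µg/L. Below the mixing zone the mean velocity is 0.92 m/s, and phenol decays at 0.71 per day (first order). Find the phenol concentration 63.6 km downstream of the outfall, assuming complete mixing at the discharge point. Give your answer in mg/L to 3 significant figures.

0.0693 mg/L

1.51 ML/d = 0.01748 m³/s.
7.2 µg/L = 0.0072 mg/L.
After complete mixing, C₀ = (0.01748·10 + 1.5·0.0072) / 1.517 = 0.1223 mg/L.
Travel time t = 6.36e+04 m / 0.92 m/s = 6.913e+04 s = 0.8001 d.
C = 0.1223·exp(−0.71·0.8001) = 0.1223·0.5666 = 0.06929 mg/L.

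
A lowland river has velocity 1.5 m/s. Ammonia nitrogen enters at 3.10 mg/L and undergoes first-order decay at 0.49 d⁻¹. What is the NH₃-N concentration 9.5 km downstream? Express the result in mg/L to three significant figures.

Travel time t = 9.5 km / 1.5 m/s = 9500/1.5 = 6333 s = 0.0733 d.
First-order decay: C = 3.10·exp(−0.49·0.0733) = 3.10·0.9647 = 2.991 mg/L.

2.99 mg/L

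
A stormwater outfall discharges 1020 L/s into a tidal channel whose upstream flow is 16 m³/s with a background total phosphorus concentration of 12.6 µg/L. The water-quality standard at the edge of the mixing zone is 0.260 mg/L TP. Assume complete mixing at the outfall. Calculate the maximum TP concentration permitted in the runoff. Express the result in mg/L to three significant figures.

1020 L/s = 1.02 m³/s.
12.6 µg/L = 0.0126 mg/L.
Mass balance: 0.26·17.02 = 1.02·Cₑ + 16·0.0126.
Cₑ = (4.425 − 0.2016) / 1.02 = 4.141 mg/L.

4.14 mg/L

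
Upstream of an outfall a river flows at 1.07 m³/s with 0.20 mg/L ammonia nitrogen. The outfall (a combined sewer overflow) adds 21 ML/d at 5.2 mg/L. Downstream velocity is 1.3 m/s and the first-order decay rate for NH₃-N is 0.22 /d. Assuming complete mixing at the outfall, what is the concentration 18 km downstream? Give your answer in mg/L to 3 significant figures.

1.09 mg/L

21 ML/d = 0.2431 m³/s.
After complete mixing, C₀ = (0.2431·5.2 + 1.07·0.2) / 1.313 = 1.126 mg/L.
Travel time t = 1.8e+04 m / 1.3 m/s = 1.385e+04 s = 0.1603 d.
C = 1.126·exp(−0.22·0.1603) = 1.126·0.9654 = 1.087 mg/L.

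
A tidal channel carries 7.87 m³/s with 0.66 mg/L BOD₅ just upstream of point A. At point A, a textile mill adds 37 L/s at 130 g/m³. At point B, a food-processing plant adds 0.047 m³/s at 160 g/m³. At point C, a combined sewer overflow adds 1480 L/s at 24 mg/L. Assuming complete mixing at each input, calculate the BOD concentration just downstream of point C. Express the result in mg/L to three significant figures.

37 L/s = 0.037 m³/s.
After input A: C = (7.87·0.66 + 0.037·130) / 7.907 = 1.265 mg/L.
After input B: C = (7.907·1.265 + 0.047·160) / 7.954 = 2.203 mg/L.
1480 L/s = 1.48 m³/s.
After input C: C = (7.954·2.203 + 1.48·24) / 9.434 = 5.623 mg/L.

5.62 mg/L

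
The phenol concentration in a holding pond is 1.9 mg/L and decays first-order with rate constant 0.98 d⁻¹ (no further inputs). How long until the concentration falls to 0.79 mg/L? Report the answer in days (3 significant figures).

0.895 d

t = ln(C₀/C)/k = ln(1.9/0.79)/0.98 = 0.8776/0.98 = 0.8955 d.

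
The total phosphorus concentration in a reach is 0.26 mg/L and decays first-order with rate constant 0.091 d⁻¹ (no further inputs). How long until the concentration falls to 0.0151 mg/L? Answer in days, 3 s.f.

t = ln(C₀/C)/k = ln(0.26/0.0151)/0.091 = 2.846/0.091 = 31.27 d.

31.3 d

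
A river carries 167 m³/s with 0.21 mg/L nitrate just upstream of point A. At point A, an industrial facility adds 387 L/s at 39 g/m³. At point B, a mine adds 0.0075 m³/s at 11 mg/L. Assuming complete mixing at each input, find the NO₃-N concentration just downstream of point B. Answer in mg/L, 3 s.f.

387 L/s = 0.387 m³/s.
After input A: C = (167·0.21 + 0.387·39) / 167.4 = 0.2997 mg/L.
After input B: C = (167.4·0.2997 + 0.0075·11) / 167.4 = 0.3002 mg/L.

0.300 mg/L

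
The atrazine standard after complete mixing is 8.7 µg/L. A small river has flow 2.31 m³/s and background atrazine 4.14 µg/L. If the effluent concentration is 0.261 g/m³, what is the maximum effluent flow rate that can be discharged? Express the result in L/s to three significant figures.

41.8 L/s

4.14 µg/L = 0.00414 mg/L.
8.7 µg/L = 0.0087 mg/L.
Mass balance at complete mixing: C_std·(Q_w + Q_r) = Q_w·C_e + Q_r·C_b.
Rearranging, Q_w = Q_r·(C_std − C_b)/(C_e − C_std) = 2.31·(0.0087 − 0.00414) / (0.261 − 0.0087) = 0.04175 m³/s.
= 41.75 L/s.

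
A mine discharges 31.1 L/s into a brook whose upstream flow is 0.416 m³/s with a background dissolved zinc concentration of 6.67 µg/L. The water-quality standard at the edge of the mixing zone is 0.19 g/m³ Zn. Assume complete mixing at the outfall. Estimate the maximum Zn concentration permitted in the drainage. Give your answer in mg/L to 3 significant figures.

31.1 L/s = 0.0311 m³/s.
6.67 µg/L = 0.00667 mg/L.
Mass balance: 0.19·0.4471 = 0.0311·Cₑ + 0.416·0.00667.
Cₑ = (0.08495 − 0.002775) / 0.0311 = 2.642 mg/L.

2.64 mg/L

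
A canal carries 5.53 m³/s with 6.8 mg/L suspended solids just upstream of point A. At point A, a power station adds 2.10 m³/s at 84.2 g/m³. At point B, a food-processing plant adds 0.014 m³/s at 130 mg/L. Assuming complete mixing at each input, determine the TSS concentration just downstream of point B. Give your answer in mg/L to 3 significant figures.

After input A: C = (5.53·6.8 + 2.1·84.2) / 7.63 = 28.1 mg/L.
After input B: C = (7.63·28.1 + 0.014·130) / 7.644 = 28.29 mg/L.

28.3 mg/L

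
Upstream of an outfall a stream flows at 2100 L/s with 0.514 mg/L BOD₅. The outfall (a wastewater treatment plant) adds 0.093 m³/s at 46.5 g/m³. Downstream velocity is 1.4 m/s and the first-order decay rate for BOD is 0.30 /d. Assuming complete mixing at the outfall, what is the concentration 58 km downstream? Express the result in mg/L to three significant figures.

2.13 mg/L

2100 L/s = 2.1 m³/s.
After complete mixing, C₀ = (0.093·46.5 + 2.1·0.514) / 2.193 = 2.464 mg/L.
Travel time t = 5.8e+04 m / 1.4 m/s = 4.143e+04 s = 0.4795 d.
C = 2.464·exp(−0.30·0.4795) = 2.464·0.866 = 2.134 mg/L.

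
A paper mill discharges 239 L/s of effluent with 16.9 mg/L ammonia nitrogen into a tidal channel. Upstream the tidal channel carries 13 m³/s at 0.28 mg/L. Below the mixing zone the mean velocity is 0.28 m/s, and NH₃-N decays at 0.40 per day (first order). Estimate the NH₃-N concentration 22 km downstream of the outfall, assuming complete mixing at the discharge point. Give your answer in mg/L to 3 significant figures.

0.403 mg/L

239 L/s = 0.239 m³/s.
After complete mixing, C₀ = (0.239·16.9 + 13·0.28) / 13.24 = 0.58 mg/L.
Travel time t = 2.2e+04 m / 0.28 m/s = 7.857e+04 s = 0.9094 d.
C = 0.58·exp(−0.40·0.9094) = 0.58·0.6951 = 0.4032 mg/L.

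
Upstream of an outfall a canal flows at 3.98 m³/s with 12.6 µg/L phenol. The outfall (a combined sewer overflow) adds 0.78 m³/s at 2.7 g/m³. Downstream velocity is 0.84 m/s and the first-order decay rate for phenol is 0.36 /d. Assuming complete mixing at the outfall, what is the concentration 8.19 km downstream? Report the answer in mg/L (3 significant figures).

12.6 µg/L = 0.0126 mg/L.
After complete mixing, C₀ = (0.78·2.7 + 3.98·0.0126) / 4.76 = 0.453 mg/L.
Travel time t = 8190 m / 0.84 m/s = 9750 s = 0.1128 d.
C = 0.453·exp(−0.36·0.1128) = 0.453·0.9602 = 0.4349 mg/L.

0.435 mg/L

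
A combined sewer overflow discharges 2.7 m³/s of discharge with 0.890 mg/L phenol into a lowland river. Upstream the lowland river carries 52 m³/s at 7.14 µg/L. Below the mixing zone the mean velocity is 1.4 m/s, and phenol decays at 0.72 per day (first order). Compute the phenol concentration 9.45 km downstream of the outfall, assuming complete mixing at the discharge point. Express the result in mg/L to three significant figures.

7.14 µg/L = 0.00714 mg/L.
After complete mixing, C₀ = (2.7·0.89 + 52·0.00714) / 54.7 = 0.05072 mg/L.
Travel time t = 9450 m / 1.4 m/s = 6750 s = 0.07812 d.
C = 0.05072·exp(−0.72·0.07812) = 0.05072·0.9453 = 0.04794 mg/L.

0.0479 mg/L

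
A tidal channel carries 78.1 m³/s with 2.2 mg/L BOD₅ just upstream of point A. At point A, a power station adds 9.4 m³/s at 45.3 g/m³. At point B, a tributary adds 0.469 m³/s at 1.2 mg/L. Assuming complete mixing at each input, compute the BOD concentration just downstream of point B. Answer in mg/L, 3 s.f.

6.80 mg/L

After input A: C = (78.1·2.2 + 9.4·45.3) / 87.5 = 6.83 mg/L.
After input B: C = (87.5·6.83 + 0.469·1.2) / 87.97 = 6.8 mg/L.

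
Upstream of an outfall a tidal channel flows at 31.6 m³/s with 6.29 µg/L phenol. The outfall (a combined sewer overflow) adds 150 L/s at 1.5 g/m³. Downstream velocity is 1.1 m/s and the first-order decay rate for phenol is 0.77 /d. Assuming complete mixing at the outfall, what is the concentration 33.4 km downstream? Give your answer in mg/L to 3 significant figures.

0.0102 mg/L

150 L/s = 0.15 m³/s.
6.29 µg/L = 0.00629 mg/L.
After complete mixing, C₀ = (0.15·1.5 + 31.6·0.00629) / 31.75 = 0.01335 mg/L.
Travel time t = 3.34e+04 m / 1.1 m/s = 3.036e+04 s = 0.3514 d.
C = 0.01335·exp(−0.77·0.3514) = 0.01335·0.7629 = 0.01018 mg/L.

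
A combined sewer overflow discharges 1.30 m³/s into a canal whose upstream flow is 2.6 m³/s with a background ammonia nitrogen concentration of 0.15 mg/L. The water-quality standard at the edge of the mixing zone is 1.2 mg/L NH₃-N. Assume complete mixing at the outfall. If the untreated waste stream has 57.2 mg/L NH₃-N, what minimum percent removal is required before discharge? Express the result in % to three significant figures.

Mass balance: 1.2·3.9 = 1.3·Cₑ + 2.6·0.15.
Cₑ = (4.68 − 0.39) / 1.3 = 3.3 mg/L.
Required removal = 1 − 3.3/57.2 = 94.23 %.

94.2 %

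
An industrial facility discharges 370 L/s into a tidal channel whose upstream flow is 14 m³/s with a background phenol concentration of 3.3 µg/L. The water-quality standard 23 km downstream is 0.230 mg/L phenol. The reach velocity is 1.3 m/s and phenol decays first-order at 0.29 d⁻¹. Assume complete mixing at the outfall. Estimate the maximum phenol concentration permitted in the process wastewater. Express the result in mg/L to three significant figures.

9.35 mg/L

370 L/s = 0.37 m³/s.
3.3 µg/L = 0.0033 mg/L.
Travel time to the compliance point: t = 2.3e+04/1.3 = 1.769e+04 s = 0.2048 d; decay factor exp(−0.29·0.2048) = 0.9423.
So the concentration just after mixing may be at most 0.23/0.9423 = 0.2441 mg/L.
Mass balance: 0.2441·14.37 = 0.37·Cₑ + 14·0.0033.
Cₑ = (3.507 − 0.0462) / 0.37 = 9.354 mg/L.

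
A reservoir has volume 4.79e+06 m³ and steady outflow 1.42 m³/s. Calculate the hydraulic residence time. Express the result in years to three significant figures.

Q = 1.42 m³/s × 3.156e+07 s/yr = 4.481e+07 m³/yr.
Hydraulic residence time τ = V/Q = 4.79e+06/4.481e+07 = 0.1069 yr.

0.107 yr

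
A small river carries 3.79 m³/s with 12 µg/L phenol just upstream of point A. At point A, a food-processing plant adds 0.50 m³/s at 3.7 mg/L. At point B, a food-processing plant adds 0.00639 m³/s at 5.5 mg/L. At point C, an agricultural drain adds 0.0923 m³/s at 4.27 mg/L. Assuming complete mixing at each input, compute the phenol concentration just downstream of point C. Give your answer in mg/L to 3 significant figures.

0.530 mg/L

12 µg/L = 0.012 mg/L.
After input A: C = (3.79·0.012 + 0.5·3.7) / 4.29 = 0.4418 mg/L.
After input B: C = (4.29·0.4418 + 0.00639·5.5) / 4.296 = 0.4494 mg/L.
After input C: C = (4.296·0.4494 + 0.0923·4.27) / 4.389 = 0.5297 mg/L.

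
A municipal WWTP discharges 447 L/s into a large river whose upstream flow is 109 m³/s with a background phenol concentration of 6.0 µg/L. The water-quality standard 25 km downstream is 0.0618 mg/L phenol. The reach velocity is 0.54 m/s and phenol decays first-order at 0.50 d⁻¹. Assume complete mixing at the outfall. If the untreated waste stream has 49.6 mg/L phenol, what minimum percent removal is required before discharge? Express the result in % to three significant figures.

447 L/s = 0.447 m³/s.
6.0 µg/L = 0.006 mg/L.
Travel time to the compliance point: t = 2.5e+04/0.54 = 4.63e+04 s = 0.5358 d; decay factor exp(−0.50·0.5358) = 0.765.
So the concentration just after mixing may be at most 0.0618/0.765 = 0.08079 mg/L.
Mass balance: 0.08079·109.4 = 0.447·Cₑ + 109·0.006.
Cₑ = (8.842 − 0.654) / 0.447 = 18.32 mg/L.
Required removal = 1 − 18.32/49.6 = 63.07 %.

63.1 %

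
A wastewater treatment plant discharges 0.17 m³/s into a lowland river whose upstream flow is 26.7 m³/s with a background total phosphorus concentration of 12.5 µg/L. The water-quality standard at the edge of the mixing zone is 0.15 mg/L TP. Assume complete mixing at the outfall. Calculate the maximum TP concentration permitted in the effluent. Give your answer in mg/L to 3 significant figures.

12.5 µg/L = 0.0125 mg/L.
Mass balance: 0.15·26.87 = 0.17·Cₑ + 26.7·0.0125.
Cₑ = (4.03 − 0.3337) / 0.17 = 21.75 mg/L.

21.7 mg/L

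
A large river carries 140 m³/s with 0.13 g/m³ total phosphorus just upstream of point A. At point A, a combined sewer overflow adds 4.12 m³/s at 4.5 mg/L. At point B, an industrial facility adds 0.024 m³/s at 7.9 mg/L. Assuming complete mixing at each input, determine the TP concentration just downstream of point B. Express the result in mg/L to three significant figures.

After input A: C = (140·0.13 + 4.12·4.5) / 144.1 = 0.2549 mg/L.
After input B: C = (144.1·0.2549 + 0.024·7.9) / 144.1 = 0.2562 mg/L.

0.256 mg/L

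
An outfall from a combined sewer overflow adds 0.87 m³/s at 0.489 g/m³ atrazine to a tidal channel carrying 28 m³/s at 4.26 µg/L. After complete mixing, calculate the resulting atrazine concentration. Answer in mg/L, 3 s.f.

4.26 µg/L = 0.00426 mg/L.
Conservation of mass across the mixing zone: C = (0.87·0.489 + 28·0.00426) / (0.87 + 28) = 0.5447/28.87 = 0.01887 mg/L.

0.0189 mg/L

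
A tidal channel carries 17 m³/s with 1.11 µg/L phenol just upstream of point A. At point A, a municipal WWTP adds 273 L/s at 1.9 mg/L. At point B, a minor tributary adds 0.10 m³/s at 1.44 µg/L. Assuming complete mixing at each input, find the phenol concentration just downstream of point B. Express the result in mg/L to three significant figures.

1.11 µg/L = 0.00111 mg/L.
273 L/s = 0.273 m³/s.
After input A: C = (17·0.00111 + 0.273·1.9) / 17.27 = 0.03112 mg/L.
1.44 µg/L = 0.00144 mg/L.
After input B: C = (17.27·0.03112 + 0.1·0.00144) / 17.37 = 0.03095 mg/L.

0.0310 mg/L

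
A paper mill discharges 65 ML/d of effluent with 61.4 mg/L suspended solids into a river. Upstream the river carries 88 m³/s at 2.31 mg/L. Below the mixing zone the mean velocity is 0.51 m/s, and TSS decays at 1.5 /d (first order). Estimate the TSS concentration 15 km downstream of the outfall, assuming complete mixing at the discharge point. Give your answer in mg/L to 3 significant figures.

1.69 mg/L

65 ML/d = 0.7523 m³/s.
After complete mixing, C₀ = (0.7523·61.4 + 88·2.31) / 88.75 = 2.811 mg/L.
Travel time t = 1.5e+04 m / 0.51 m/s = 2.941e+04 s = 0.3404 d.
C = 2.811·exp(−1.5·0.3404) = 2.811·0.6001 = 1.687 mg/L.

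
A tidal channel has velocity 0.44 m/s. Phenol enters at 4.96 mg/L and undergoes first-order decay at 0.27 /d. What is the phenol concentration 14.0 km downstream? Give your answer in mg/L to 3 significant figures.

Travel time t = 14.0 km / 0.44 m/s = 1.4e+04/0.44 = 3.182e+04 s = 0.3683 d.
First-order decay: C = 4.96·exp(−0.27·0.3683) = 4.96·0.9054 = 4.491 mg/L.

4.49 mg/L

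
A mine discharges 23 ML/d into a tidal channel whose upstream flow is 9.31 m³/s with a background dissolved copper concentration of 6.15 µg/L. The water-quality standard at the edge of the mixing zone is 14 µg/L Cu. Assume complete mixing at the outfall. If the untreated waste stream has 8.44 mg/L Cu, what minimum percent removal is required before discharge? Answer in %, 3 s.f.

96.6 %

23 ML/d = 0.2662 m³/s.
6.15 µg/L = 0.00615 mg/L.
14 µg/L = 0.014 mg/L.
Mass balance: 0.014·9.576 = 0.2662·Cₑ + 9.31·0.00615.
Cₑ = (0.1341 − 0.05726) / 0.2662 = 0.2885 mg/L.
Required removal = 1 − 0.2885/8.44 = 96.58 %.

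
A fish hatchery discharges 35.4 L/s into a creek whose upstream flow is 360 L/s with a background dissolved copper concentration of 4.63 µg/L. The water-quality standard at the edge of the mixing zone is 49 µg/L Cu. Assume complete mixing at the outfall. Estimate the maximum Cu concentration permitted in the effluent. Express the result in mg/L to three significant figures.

35.4 L/s = 0.0354 m³/s.
360 L/s = 0.36 m³/s.
4.63 µg/L = 0.00463 mg/L.
49 µg/L = 0.049 mg/L.
Mass balance: 0.049·0.3954 = 0.0354·Cₑ + 0.36·0.00463.
Cₑ = (0.01937 − 0.001667) / 0.0354 = 0.5002 mg/L.

0.500 mg/L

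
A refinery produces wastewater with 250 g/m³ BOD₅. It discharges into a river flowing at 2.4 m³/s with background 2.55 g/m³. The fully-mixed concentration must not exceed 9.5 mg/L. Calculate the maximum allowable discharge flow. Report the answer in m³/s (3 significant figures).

Mass balance at complete mixing: C_std·(Q_w + Q_r) = Q_w·C_e + Q_r·C_b.
Rearranging, Q_w = Q_r·(C_std − C_b)/(C_e − C_std) = 2.4·(9.5 − 2.55) / (250 − 9.5) = 0.06936 m³/s.

0.0694 m³/s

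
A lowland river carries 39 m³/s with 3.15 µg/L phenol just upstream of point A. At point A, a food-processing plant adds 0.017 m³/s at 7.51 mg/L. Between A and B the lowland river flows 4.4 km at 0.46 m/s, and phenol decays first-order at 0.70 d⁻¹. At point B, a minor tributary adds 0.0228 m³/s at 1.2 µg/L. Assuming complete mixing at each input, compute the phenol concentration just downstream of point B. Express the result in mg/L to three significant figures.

3.15 µg/L = 0.00315 mg/L.
After input A: C = (39·0.00315 + 0.017·7.51) / 39.02 = 0.006421 mg/L.
Over the 4.4 km reach to input B (t = 9565 s = 0.1107 d), decay gives C = 0.006421·exp(−0.70·0.1107) = 0.005942 mg/L.
1.2 µg/L = 0.0012 mg/L.
After input B: C = (39.02·0.005942 + 0.0228·0.0012) / 39.04 = 0.005939 mg/L.

0.00594 mg/L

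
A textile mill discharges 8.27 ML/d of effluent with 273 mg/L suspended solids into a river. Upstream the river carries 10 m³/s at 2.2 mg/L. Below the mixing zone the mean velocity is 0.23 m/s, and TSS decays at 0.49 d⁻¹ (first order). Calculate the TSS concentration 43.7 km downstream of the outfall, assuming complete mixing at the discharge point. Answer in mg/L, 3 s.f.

1.62 mg/L

8.27 ML/d = 0.09572 m³/s.
After complete mixing, C₀ = (0.09572·273 + 10·2.2) / 10.1 = 4.767 mg/L.
Travel time t = 4.37e+04 m / 0.23 m/s = 1.9e+05 s = 2.199 d.
C = 4.767·exp(−0.49·2.199) = 4.767·0.3404 = 1.623 mg/L.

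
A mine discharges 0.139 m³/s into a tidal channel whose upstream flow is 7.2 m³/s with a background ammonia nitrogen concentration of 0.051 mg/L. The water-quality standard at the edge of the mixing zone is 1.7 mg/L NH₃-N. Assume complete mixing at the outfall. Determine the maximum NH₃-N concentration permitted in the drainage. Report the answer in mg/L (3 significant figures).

Mass balance: 1.7·7.339 = 0.139·Cₑ + 7.2·0.051.
Cₑ = (12.48 − 0.3672) / 0.139 = 87.12 mg/L.

87.1 mg/L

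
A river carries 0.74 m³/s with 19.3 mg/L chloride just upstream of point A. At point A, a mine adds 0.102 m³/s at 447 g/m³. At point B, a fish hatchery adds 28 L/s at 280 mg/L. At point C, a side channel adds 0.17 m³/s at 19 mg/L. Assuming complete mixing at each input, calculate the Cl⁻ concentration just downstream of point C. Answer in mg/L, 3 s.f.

After input A: C = (0.74·19.3 + 0.102·447) / 0.842 = 71.11 mg/L.
28 L/s = 0.028 m³/s.
After input B: C = (0.842·71.11 + 0.028·280) / 0.87 = 77.83 mg/L.
After input C: C = (0.87·77.83 + 0.17·19) / 1.04 = 68.22 mg/L.

68.2 mg/L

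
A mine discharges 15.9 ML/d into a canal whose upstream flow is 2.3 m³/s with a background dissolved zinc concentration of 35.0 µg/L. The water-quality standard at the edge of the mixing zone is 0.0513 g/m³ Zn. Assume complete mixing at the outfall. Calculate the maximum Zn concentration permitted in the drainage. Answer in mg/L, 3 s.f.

15.9 ML/d = 0.184 m³/s.
35.0 µg/L = 0.035 mg/L.
Mass balance: 0.0513·2.484 = 0.184·Cₑ + 2.3·0.035.
Cₑ = (0.1274 − 0.0805) / 0.184 = 0.255 mg/L.

0.255 mg/L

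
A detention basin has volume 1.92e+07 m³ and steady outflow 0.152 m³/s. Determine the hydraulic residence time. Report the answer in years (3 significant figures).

Q = 0.152 m³/s × 3.156e+07 s/yr = 4.797e+06 m³/yr.
Hydraulic residence time τ = V/Q = 1.92e+07/4.797e+06 = 4.003 yr.

4.00 yr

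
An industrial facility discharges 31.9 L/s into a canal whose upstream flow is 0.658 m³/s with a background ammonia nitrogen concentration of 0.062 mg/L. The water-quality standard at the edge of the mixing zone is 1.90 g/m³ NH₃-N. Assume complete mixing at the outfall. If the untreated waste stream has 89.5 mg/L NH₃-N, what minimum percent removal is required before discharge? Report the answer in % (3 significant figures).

55.5 %

31.9 L/s = 0.0319 m³/s.
Mass balance: 1.9·0.6899 = 0.0319·Cₑ + 0.658·0.062.
Cₑ = (1.311 − 0.0408) / 0.0319 = 39.81 mg/L.
Required removal = 1 − 39.81/89.5 = 55.52 %.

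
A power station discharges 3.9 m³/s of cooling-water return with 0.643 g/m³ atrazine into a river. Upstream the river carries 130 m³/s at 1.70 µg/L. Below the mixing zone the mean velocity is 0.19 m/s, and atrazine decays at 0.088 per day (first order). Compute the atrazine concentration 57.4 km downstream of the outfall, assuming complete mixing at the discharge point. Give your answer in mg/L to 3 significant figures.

1.70 µg/L = 0.0017 mg/L.
After complete mixing, C₀ = (3.9·0.643 + 130·0.0017) / 133.9 = 0.02038 mg/L.
Travel time t = 5.74e+04 m / 0.19 m/s = 3.021e+05 s = 3.497 d.
C = 0.02038·exp(−0.088·3.497) = 0.02038·0.7351 = 0.01498 mg/L.

0.0150 mg/L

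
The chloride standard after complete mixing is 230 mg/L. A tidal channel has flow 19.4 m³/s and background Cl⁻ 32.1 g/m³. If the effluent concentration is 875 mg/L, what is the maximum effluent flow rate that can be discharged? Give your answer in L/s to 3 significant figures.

5950 L/s

Mass balance at complete mixing: C_std·(Q_w + Q_r) = Q_w·C_e + Q_r·C_b.
Rearranging, Q_w = Q_r·(C_std − C_b)/(C_e − C_std) = 19.4·(230 − 32.1) / (875 − 230) = 5.952 m³/s.
= 5952 L/s.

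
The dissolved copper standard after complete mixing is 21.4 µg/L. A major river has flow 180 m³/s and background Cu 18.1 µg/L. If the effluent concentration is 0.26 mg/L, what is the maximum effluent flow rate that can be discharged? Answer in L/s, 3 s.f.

2490 L/s

18.1 µg/L = 0.0181 mg/L.
21.4 µg/L = 0.0214 mg/L.
Mass balance at complete mixing: C_std·(Q_w + Q_r) = Q_w·C_e + Q_r·C_b.
Rearranging, Q_w = Q_r·(C_std − C_b)/(C_e − C_std) = 180·(0.0214 − 0.0181) / (0.26 − 0.0214) = 2.49 m³/s.
= 2490 L/s.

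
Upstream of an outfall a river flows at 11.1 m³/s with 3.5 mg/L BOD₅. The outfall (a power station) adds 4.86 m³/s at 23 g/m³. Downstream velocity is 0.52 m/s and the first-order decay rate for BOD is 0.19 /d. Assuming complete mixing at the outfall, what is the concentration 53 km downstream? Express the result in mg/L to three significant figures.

7.54 mg/L

After complete mixing, C₀ = (4.86·23 + 11.1·3.5) / 15.96 = 9.438 mg/L.
Travel time t = 5.3e+04 m / 0.52 m/s = 1.019e+05 s = 1.18 d.
C = 9.438·exp(−0.19·1.18) = 9.438·0.7992 = 7.543 mg/L.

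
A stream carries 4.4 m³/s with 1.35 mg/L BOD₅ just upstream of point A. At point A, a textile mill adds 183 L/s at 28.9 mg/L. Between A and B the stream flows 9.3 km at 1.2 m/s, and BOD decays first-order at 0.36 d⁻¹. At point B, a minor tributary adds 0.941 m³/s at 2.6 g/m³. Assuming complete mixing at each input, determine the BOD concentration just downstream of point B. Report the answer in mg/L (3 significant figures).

2.41 mg/L

183 L/s = 0.183 m³/s.
After input A: C = (4.4·1.35 + 0.183·28.9) / 4.583 = 2.45 mg/L.
Over the 9.3 km reach to input B (t = 7750 s = 0.0897 d), decay gives C = 2.45·exp(−0.36·0.0897) = 2.372 mg/L.
After input B: C = (4.583·2.372 + 0.941·2.6) / 5.524 = 2.411 mg/L.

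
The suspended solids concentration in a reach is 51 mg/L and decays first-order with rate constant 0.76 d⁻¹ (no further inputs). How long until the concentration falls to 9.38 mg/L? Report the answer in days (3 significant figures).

t = ln(C₀/C)/k = ln(51/9.38)/0.76 = 1.693/0.76 = 2.228 d.

2.23 d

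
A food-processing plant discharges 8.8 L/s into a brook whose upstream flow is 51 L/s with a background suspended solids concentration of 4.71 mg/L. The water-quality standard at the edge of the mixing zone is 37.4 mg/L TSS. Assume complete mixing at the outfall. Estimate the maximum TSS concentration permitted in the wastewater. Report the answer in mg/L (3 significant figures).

8.8 L/s = 0.0088 m³/s.
51 L/s = 0.051 m³/s.
Mass balance: 37.4·0.0598 = 0.0088·Cₑ + 0.051·4.71.
Cₑ = (2.237 − 0.2402) / 0.0088 = 226.9 mg/L.

227 mg/L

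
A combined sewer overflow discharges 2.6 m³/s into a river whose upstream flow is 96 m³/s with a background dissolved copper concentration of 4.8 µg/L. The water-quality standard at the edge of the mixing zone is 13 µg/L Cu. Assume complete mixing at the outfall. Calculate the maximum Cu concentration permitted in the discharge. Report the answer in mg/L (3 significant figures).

4.8 µg/L = 0.0048 mg/L.
13 µg/L = 0.013 mg/L.
Mass balance: 0.013·98.6 = 2.6·Cₑ + 96·0.0048.
Cₑ = (1.282 − 0.4608) / 2.6 = 0.3158 mg/L.

0.316 mg/L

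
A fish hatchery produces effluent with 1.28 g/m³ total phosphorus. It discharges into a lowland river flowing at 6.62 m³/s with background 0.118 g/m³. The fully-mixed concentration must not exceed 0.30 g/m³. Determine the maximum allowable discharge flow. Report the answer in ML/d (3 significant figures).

Mass balance at complete mixing: C_std·(Q_w + Q_r) = Q_w·C_e + Q_r·C_b.
Rearranging, Q_w = Q_r·(C_std − C_b)/(C_e − C_std) = 6.62·(0.3 − 0.118) / (1.28 − 0.3) = 1.229 m³/s.
= 106.2 ML/d.

106 ML/d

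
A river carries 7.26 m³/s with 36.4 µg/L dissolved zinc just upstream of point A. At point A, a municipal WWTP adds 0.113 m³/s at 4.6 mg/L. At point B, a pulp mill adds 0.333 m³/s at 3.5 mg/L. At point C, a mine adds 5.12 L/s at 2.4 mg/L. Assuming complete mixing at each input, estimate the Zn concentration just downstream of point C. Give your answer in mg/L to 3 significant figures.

0.254 mg/L

36.4 µg/L = 0.0364 mg/L.
After input A: C = (7.26·0.0364 + 0.113·4.6) / 7.373 = 0.1063 mg/L.
After input B: C = (7.373·0.1063 + 0.333·3.5) / 7.706 = 0.253 mg/L.
5.12 L/s = 0.00512 m³/s.
After input C: C = (7.706·0.253 + 0.00512·2.4) / 7.711 = 0.2544 mg/L.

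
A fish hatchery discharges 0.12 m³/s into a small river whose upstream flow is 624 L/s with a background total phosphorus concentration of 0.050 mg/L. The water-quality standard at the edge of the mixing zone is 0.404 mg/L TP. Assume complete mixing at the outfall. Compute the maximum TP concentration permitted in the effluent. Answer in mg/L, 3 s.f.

2.24 mg/L

624 L/s = 0.624 m³/s.
Mass balance: 0.404·0.744 = 0.12·Cₑ + 0.624·0.05.
Cₑ = (0.3006 − 0.0312) / 0.12 = 2.245 mg/L.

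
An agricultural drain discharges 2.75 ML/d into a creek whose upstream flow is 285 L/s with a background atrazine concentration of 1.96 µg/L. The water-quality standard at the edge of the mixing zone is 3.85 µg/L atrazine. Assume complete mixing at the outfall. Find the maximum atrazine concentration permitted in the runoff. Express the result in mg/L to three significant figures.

0.0208 mg/L

2.75 ML/d = 0.03183 m³/s.
285 L/s = 0.285 m³/s.
1.96 µg/L = 0.00196 mg/L.
3.85 µg/L = 0.00385 mg/L.
Mass balance: 0.00385·0.3168 = 0.03183·Cₑ + 0.285·0.00196.
Cₑ = (0.00122 − 0.0005586) / 0.03183 = 0.02077 mg/L.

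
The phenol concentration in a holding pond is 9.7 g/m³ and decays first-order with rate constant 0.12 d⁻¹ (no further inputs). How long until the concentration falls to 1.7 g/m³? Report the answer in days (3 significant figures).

t = ln(C₀/C)/k = ln(9.7/1.7)/0.12 = 1.741/0.12 = 14.51 d.

14.5 d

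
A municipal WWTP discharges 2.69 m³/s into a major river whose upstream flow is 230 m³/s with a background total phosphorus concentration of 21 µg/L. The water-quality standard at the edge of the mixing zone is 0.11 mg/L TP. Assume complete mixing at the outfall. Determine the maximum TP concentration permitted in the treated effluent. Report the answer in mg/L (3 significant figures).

7.72 mg/L

21 µg/L = 0.021 mg/L.
Mass balance: 0.11·232.7 = 2.69·Cₑ + 230·0.021.
Cₑ = (25.6 − 4.83) / 2.69 = 7.72 mg/L.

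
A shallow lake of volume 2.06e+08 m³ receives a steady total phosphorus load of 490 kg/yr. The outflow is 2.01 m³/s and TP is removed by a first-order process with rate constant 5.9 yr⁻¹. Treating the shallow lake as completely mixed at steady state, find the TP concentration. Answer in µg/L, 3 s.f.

Outflow Q = 2.01 m³/s × 3.156e+07 s/yr = 6.343e+07 m³/yr.
Steady-state CSTR mass balance: W = Q·C + k·V·C, so C = W/(Q + kV).
Q + kV = 6.343e+07 + 5.9·2.06e+08 = 1.279e+09 m³/yr.
C = 490/1.279e+09 = 3.832e-07 kg/m³ = 0.0003832 mg/L = 0.3832 µg/L.

0.383 µg/L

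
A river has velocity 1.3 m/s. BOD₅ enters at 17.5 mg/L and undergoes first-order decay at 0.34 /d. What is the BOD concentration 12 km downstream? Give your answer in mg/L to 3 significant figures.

Travel time t = 12 km / 1.3 m/s = 1.2e+04/1.3 = 9231 s = 0.1068 d.
First-order decay: C = 17.5·exp(−0.34·0.1068) = 17.5·0.9643 = 16.88 mg/L.

16.9 mg/L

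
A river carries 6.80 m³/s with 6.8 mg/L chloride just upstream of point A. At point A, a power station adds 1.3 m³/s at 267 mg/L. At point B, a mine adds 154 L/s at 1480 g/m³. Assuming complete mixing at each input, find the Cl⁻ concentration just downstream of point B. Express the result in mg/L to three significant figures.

After input A: C = (6.8·6.8 + 1.3·267) / 8.1 = 48.56 mg/L.
154 L/s = 0.154 m³/s.
After input B: C = (8.1·48.56 + 0.154·1480) / 8.254 = 75.27 mg/L.

75.3 mg/L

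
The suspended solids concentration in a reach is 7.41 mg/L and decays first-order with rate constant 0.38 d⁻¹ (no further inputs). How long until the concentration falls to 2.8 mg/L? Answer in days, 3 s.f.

2.56 d

t = ln(C₀/C)/k = ln(7.41/2.8)/0.38 = 0.9732/0.38 = 2.561 d.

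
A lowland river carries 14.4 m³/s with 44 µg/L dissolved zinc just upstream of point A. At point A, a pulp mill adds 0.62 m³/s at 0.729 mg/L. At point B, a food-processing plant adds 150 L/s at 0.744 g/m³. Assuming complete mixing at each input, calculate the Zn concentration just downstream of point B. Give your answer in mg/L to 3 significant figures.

44 µg/L = 0.044 mg/L.
After input A: C = (14.4·0.044 + 0.62·0.729) / 15.02 = 0.07228 mg/L.
150 L/s = 0.15 m³/s.
After input B: C = (15.02·0.07228 + 0.15·0.744) / 15.17 = 0.07892 mg/L.

0.0789 mg/L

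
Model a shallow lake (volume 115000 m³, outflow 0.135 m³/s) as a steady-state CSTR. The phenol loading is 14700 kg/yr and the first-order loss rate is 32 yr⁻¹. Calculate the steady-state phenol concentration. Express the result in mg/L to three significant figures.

1.85 mg/L

Outflow Q = 0.135 m³/s × 3.156e+07 s/yr = 4.26e+06 m³/yr.
Steady-state CSTR mass balance: W = Q·C + k·V·C, so C = W/(Q + kV).
Q + kV = 4.26e+06 + 32·115000 = 7.94e+06 m³/yr.
C = 14700/7.94e+06 = 0.001851 kg/m³ = 1.851 mg/L.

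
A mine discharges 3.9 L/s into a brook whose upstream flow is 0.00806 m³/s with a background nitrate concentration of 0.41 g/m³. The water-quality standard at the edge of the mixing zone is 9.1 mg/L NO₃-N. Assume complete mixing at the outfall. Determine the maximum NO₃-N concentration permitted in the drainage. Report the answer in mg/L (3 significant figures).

27.1 mg/L

3.9 L/s = 0.0039 m³/s.
Mass balance: 9.1·0.01196 = 0.0039·Cₑ + 0.00806·0.41.
Cₑ = (0.1088 − 0.003305) / 0.0039 = 27.06 mg/L.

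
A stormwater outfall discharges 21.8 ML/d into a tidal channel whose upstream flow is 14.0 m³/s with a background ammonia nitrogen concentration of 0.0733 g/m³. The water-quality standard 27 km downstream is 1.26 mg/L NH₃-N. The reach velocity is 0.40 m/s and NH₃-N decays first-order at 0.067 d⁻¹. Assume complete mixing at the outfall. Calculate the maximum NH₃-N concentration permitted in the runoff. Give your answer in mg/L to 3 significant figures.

70.9 mg/L

21.8 ML/d = 0.2523 m³/s.
Travel time to the compliance point: t = 2.7e+04/0.40 = 6.75e+04 s = 0.7812 d; decay factor exp(−0.067·0.7812) = 0.949.
So the concentration just after mixing may be at most 1.26/0.949 = 1.328 mg/L.
Mass balance: 1.328·14.25 = 0.2523·Cₑ + 14·0.0733.
Cₑ = (18.92 − 1.026) / 0.2523 = 70.93 mg/L.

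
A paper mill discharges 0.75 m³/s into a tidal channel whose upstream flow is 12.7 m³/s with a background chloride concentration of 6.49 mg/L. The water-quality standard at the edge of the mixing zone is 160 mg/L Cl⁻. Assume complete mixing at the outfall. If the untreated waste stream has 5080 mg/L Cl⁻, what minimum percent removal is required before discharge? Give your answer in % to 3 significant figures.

45.7 %

Mass balance: 160·13.45 = 0.75·Cₑ + 12.7·6.49.
Cₑ = (2152 − 82.42) / 0.75 = 2759 mg/L.
Required removal = 1 − 2759/5080 = 45.68 %.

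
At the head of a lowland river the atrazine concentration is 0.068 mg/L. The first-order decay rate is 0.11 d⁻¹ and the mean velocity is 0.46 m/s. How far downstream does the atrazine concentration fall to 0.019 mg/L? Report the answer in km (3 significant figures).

From C = C₀·e^(−kt), t = ln(C₀/C)/k = ln(0.068/0.019)/0.11 = 1.275/0.11 = 11.59 d.
Distance = v·t = 0.46 m/s × 1.002e+06 s = 4.607e+05 m = 460.7 km.

461 km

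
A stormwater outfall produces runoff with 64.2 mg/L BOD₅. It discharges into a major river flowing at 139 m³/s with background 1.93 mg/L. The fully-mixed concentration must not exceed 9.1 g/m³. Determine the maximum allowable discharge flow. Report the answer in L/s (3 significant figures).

Mass balance at complete mixing: C_std·(Q_w + Q_r) = Q_w·C_e + Q_r·C_b.
Rearranging, Q_w = Q_r·(C_std − C_b)/(C_e − C_std) = 139·(9.1 − 1.93) / (64.2 − 9.1) = 18.09 m³/s.
= 1.809e+04 L/s.

18100 L/s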